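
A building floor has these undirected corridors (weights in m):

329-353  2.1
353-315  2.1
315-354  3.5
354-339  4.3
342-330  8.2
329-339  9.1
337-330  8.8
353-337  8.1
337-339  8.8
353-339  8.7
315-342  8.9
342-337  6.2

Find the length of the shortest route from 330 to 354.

Compare a few routes:
330 - 342 - 315 - 354: 8.2+8.9+3.5 = 20.6
330 - 337 - 342 - 315 - 354: 8.8+6.2+8.9+3.5 = 27.4
330 - 337 - 339 - 354: 8.8+8.8+4.3 = 21.9
330 - 337 - 353 - 315 - 354: 8.8+8.1+2.1+3.5 = 22.5
The minimum is 20.6 m via 330 - 342 - 315 - 354.

20.6 m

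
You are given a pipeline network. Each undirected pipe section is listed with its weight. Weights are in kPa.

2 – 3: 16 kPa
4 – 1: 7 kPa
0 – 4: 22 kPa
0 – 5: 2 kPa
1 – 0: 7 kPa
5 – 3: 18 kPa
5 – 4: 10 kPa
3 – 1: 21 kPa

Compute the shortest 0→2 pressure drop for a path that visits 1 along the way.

Shortest 0→1: 0 → 1 = 7
Best 1 to 2: 1 → 3 → 2 costing 37
Total via 1: 7 + 37 = 44 kPa.

44 kPa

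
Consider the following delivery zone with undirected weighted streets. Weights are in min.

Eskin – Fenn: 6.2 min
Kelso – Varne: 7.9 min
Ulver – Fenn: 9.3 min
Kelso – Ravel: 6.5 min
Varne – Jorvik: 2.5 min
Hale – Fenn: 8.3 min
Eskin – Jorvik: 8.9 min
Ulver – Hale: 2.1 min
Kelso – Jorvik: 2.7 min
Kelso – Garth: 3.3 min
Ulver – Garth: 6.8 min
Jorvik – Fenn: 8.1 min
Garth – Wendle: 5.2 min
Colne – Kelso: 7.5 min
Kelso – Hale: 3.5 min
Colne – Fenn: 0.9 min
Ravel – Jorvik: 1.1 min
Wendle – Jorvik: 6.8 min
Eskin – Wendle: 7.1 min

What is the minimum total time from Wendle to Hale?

Shortest distances from Wendle:
Wendle: 0
Garth: 5.2  (via Wendle)
Jorvik: 6.8  (via Wendle)
Eskin: 7.1  (via Wendle)
Ravel: 7.9  (via Jorvik)
Kelso: 8.5  (via Garth)
Varne: 9.3  (via Jorvik)
Ulver: 12  (via Garth)
Hale: 12  (via Kelso)
Shortest route: Wendle–Garth–Kelso–Hale = 12 min.

12 min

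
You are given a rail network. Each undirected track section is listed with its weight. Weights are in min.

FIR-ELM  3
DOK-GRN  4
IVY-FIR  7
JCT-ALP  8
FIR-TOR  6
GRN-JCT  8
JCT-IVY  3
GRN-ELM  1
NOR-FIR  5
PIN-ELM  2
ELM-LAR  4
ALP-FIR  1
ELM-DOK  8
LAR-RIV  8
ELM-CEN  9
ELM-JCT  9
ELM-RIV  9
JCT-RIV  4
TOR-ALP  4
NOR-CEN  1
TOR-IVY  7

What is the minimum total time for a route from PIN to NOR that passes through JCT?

25 min

Best PIN to JCT: PIN → ELM → JCT costing 11
Best JCT to NOR: JCT → ALP → FIR → NOR costing 14
Total via JCT: 11 + 14 = 25 min.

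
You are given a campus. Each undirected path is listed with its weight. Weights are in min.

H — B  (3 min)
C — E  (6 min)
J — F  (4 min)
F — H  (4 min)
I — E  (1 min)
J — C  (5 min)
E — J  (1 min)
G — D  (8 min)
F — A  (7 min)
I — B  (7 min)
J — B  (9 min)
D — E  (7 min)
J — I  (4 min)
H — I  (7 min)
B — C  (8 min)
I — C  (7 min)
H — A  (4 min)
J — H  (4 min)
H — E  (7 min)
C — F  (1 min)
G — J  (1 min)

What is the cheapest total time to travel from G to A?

Settle nodes by increasing distance from G:
G: 0
J: 1  (via G)
E: 2  (via J)
I: 3  (via E)
F: 5  (via J)
H: 5  (via J)
C: 6  (via J)
B: 8  (via H)
D: 8  (via G)
A: 9  (via H)
Shortest route: G → J → H → A = 9 min.

9 min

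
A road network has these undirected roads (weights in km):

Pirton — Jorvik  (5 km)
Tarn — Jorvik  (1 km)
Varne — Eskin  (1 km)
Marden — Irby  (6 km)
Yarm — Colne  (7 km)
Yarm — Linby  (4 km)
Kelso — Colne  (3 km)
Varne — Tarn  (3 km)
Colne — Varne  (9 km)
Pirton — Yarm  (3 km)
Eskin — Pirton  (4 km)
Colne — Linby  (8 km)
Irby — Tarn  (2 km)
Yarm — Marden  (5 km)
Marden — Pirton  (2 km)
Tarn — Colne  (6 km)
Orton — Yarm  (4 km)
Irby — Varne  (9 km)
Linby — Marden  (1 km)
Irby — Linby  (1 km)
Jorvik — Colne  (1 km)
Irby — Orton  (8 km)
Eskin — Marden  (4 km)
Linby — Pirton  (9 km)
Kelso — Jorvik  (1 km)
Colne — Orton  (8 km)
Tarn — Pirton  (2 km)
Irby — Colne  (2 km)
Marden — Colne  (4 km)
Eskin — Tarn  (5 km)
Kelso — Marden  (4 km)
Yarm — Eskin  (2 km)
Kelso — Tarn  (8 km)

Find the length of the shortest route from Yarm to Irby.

Shortest distances from Yarm:
Yarm: 0
Eskin: 2  (via Yarm)
Pirton: 3  (via Yarm)
Varne: 3  (via Eskin)
Linby: 4  (via Yarm)
Orton: 4  (via Yarm)
Irby: 5  (via Linby)
Shortest route: Yarm–Linby–Irby = 5 km.

5 km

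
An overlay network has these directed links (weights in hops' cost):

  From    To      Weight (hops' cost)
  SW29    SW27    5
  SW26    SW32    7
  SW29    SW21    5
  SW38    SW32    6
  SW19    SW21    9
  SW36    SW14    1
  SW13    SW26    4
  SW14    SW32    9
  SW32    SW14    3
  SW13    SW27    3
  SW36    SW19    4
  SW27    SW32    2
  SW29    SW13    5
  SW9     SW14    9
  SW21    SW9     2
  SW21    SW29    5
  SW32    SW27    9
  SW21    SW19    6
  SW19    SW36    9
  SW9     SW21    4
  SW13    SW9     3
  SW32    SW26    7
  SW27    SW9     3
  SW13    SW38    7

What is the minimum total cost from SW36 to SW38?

Candidate routes:
SW36 - SW19 - SW21 - SW29 - SW13 - SW38: 4+9+5+5+7 = 30
SW36 - SW14 - SW32 - SW27 - SW9 - SW21 - SW29 - SW13 - SW38: 1+9+9+3+4+5+5+7 = 43
Cheapest is SW36 - SW19 - SW21 - SW29 - SW13 - SW38 at 30 hops' cost.

30 hops' cost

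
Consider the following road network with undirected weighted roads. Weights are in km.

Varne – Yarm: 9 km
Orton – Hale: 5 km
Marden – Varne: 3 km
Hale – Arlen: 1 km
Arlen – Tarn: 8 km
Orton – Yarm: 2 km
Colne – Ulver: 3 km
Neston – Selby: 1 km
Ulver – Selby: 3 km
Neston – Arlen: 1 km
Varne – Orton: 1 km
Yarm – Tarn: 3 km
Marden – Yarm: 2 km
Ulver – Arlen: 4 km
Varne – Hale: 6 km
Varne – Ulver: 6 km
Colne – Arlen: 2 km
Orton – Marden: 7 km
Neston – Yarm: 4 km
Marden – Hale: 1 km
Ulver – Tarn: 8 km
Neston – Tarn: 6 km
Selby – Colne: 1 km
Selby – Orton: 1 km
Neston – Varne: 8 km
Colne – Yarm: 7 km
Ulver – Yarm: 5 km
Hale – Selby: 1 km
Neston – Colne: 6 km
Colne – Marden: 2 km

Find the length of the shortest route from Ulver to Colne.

Compare a few routes:
Ulver - Colne: 3 = 3
Ulver - Selby - Colne: 3+1 = 4
Ulver - Arlen - Colne: 4+2 = 6
Ulver - Selby - Neston - Arlen - Colne: 3+1+1+2 = 7
Cheapest is Ulver - Colne at 3 km.

3 km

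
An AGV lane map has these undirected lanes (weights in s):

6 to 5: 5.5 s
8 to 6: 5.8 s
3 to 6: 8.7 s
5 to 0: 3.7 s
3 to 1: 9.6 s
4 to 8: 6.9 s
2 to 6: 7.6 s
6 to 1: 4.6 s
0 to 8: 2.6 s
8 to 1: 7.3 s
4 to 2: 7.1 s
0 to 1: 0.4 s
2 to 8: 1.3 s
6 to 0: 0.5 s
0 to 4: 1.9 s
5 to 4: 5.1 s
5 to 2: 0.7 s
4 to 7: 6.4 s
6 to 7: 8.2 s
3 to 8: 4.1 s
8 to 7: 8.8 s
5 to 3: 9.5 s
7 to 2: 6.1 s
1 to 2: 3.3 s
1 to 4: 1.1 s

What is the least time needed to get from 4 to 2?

Enumerating some paths:
4–5–2: 5.1+0.7 = 5.8
4–1–0–8–2: 1.1+0.4+2.6+1.3 = 5.4
4–0–1–2: 1.9+0.4+3.3 = 5.6
4–1–2: 1.1+3.3 = 4.4
Cheapest is 4–1–2 at 4.4 s.

4.4 s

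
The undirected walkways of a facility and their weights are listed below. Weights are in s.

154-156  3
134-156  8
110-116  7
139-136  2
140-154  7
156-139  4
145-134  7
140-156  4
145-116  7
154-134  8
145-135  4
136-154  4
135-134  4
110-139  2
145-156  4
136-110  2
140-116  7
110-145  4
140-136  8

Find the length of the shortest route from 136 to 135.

Candidate routes:
136 → 139 → 110 → 145 → 135: 2+2+4+4 = 12
136 → 139 → 156 → 145 → 135: 2+4+4+4 = 14
136 → 110 → 145 → 135: 2+4+4 = 10
The minimum is 10 s via 136 → 110 → 145 → 135.

10 s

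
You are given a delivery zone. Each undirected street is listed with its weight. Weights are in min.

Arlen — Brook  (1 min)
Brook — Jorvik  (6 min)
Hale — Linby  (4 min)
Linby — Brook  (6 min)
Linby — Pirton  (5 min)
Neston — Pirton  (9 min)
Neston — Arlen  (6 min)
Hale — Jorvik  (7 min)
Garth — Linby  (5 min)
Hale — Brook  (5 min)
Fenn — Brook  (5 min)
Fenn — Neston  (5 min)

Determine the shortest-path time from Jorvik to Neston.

Compare a few routes:
Jorvik → Hale → Brook → Arlen → Neston: 7+5+1+6 = 19
Jorvik → Hale → Brook → Fenn → Neston: 7+5+5+5 = 22
Jorvik → Brook → Fenn → Neston: 6+5+5 = 16
Jorvik → Brook → Arlen → Neston: 6+1+6 = 13
Cheapest is Jorvik → Brook → Arlen → Neston at 13 min.

13 min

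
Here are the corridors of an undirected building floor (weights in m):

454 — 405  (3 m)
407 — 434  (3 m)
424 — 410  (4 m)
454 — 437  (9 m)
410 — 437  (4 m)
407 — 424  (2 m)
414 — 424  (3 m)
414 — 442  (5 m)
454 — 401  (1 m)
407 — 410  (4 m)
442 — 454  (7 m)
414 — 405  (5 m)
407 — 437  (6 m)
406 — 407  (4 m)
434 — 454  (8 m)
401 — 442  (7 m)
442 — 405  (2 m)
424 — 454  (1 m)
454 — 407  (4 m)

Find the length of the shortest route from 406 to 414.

Candidate routes:
406 → 407 → 454 → 424 → 414: 4+4+1+3 = 12
406 → 407 → 424 → 414: 4+2+3 = 9
Cheapest is 406 → 407 → 424 → 414 at 9 m.

9 m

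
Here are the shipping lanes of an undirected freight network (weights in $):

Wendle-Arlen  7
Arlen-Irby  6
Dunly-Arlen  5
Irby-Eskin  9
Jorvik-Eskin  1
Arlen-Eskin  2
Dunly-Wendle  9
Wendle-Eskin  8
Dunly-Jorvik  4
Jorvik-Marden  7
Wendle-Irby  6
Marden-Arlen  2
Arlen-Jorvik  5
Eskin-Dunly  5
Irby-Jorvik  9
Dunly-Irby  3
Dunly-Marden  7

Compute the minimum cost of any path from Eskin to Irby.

Candidate routes:
Eskin - Irby: 9 = 9
Eskin - Arlen - Irby: 2+6 = 8
The minimum is $8 via Eskin - Arlen - Irby.

$8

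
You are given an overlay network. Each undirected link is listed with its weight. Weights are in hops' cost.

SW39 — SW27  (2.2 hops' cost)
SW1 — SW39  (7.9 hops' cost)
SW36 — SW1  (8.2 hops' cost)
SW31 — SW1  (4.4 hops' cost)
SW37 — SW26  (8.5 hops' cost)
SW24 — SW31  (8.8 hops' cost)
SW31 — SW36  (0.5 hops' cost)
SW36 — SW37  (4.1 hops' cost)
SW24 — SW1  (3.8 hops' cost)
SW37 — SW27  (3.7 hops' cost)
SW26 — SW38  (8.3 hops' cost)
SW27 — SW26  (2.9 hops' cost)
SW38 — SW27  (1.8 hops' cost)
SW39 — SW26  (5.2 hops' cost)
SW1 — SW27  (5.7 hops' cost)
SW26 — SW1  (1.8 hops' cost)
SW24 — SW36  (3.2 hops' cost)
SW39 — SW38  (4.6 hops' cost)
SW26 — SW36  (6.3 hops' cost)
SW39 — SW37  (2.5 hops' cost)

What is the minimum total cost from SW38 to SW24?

Settle nodes by increasing distance from SW38:
SW38: 0
SW27: 1.8  (via SW38)
SW39: 4  (via SW27)
SW26: 4.7  (via SW27)
SW37: 5.5  (via SW27)
SW1: 6.5  (via SW26)
SW36: 9.6  (via SW37)
SW31: 10.1  (via SW36)
SW24: 10.3  (via SW1)
Shortest route: SW38 → SW27 → SW26 → SW1 → SW24 = 10.3 hops' cost.

10.3 hops' cost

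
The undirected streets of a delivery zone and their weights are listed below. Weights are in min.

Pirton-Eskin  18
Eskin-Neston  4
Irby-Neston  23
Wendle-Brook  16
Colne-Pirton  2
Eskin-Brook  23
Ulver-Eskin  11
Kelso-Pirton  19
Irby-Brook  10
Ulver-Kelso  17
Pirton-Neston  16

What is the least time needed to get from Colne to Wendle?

59 min

Running Dijkstra from Colne:
Colne: 0
Pirton: 2  (via Colne)
Neston: 18  (via Pirton)
Eskin: 20  (via Pirton)
Kelso: 21  (via Pirton)
Ulver: 31  (via Eskin)
Irby: 41  (via Neston)
Brook: 43  (via Eskin)
Wendle: 59  (via Brook)
Shortest route: Colne → Pirton → Eskin → Brook → Wendle = 59 min.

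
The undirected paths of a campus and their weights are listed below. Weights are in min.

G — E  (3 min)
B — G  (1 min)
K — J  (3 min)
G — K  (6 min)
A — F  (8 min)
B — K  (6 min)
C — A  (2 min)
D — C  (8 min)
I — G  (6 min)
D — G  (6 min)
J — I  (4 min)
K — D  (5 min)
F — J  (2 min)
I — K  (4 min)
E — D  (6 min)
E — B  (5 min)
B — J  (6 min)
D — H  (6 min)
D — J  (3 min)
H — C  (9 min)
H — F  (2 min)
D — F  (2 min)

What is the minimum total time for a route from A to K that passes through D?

Best A to D: A → C → D costing 10
Best D to K: D → K costing 5
Total via D: 10 + 5 = 15 min.

15 min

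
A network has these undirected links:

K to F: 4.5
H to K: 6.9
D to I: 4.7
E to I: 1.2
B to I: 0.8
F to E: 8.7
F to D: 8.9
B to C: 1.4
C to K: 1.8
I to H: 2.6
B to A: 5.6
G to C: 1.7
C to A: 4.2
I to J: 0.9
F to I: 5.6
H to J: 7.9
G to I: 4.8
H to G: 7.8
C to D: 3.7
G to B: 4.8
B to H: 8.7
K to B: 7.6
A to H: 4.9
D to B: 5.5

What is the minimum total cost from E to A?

7.6

Candidate routes:
E → I → B → A: 1.2+0.8+5.6 = 7.6
E → I → H → A: 1.2+2.6+4.9 = 8.7
E → I → B → G → C → A: 1.2+0.8+4.8+1.7+4.2 = 12.7
E → I → G → C → A: 1.2+4.8+1.7+4.2 = 11.9
Cheapest is E → I → B → A at 7.6.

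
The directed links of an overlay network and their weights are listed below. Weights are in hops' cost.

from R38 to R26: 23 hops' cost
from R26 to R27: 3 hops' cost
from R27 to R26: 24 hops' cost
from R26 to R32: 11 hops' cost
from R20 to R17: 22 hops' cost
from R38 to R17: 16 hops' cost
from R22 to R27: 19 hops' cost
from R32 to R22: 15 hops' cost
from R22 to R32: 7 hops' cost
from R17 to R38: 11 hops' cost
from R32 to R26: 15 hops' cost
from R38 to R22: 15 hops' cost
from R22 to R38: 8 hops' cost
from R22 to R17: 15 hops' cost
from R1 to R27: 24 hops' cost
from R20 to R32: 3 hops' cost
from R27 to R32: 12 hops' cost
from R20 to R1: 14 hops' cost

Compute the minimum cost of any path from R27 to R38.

35 hops' cost

Shortest distances from R27:
R27: 0
R32: 12  (via R27)
R26: 24  (via R27)
R22: 27  (via R32)
R38: 35  (via R22)
Shortest route: R27 → R32 → R22 → R38 = 35 hops' cost.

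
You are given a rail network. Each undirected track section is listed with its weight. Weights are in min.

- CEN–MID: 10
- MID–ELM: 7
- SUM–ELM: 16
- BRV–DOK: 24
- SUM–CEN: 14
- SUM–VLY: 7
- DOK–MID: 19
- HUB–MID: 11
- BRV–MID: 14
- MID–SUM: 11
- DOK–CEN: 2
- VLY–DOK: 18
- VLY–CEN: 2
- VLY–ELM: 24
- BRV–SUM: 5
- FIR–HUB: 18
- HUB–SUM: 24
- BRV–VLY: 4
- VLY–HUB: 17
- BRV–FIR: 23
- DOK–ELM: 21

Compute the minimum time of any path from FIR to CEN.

29 min

Candidate routes:
FIR → BRV → SUM → VLY → CEN: 23+5+7+2 = 37
FIR → HUB → VLY → CEN: 18+17+2 = 37
FIR → BRV → VLY → CEN: 23+4+2 = 29
FIR → HUB → MID → CEN: 18+11+10 = 39
The minimum is 29 min via FIR → BRV → VLY → CEN.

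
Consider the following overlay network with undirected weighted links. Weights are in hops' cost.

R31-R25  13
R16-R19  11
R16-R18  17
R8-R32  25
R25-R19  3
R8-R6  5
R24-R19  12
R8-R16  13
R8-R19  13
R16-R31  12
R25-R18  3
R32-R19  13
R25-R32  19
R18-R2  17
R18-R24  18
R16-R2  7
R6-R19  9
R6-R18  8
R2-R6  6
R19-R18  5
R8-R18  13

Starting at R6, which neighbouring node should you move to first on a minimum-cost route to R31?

Candidate routes:
R6 → R19 → R25 → R31: 9+3+13 = 25
R6 → R18 → R25 → R31: 8+3+13 = 24
R6 → R2 → R16 → R31: 6+7+12 = 25
Cheapest is R6 → R18 → R25 → R31 at 24 hops' cost.
So from R6 the first move is to R18.

R18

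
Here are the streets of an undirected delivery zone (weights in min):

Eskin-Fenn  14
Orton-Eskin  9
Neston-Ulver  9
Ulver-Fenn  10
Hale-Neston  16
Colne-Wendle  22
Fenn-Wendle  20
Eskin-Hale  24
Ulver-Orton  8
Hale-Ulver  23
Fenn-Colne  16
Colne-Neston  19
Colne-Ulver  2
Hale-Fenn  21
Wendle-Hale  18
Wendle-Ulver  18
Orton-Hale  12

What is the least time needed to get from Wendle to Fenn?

Candidate routes:
Wendle → Fenn: 20 = 20
Wendle → Colne → Ulver → Fenn: 22+2+10 = 34
Wendle → Ulver → Colne → Fenn: 18+2+16 = 36
Wendle → Ulver → Fenn: 18+10 = 28
The minimum is 20 min via Wendle → Fenn.

20 min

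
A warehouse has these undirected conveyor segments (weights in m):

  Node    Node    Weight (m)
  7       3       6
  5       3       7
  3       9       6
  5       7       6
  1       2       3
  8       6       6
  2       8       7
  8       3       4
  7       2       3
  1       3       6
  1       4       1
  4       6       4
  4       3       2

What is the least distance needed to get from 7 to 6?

11 m

Compare a few routes:
7–3–4–6: 6+2+4 = 12
7–2–1–4–6: 3+3+1+4 = 11
The minimum is 11 m via 7–2–1–4–6.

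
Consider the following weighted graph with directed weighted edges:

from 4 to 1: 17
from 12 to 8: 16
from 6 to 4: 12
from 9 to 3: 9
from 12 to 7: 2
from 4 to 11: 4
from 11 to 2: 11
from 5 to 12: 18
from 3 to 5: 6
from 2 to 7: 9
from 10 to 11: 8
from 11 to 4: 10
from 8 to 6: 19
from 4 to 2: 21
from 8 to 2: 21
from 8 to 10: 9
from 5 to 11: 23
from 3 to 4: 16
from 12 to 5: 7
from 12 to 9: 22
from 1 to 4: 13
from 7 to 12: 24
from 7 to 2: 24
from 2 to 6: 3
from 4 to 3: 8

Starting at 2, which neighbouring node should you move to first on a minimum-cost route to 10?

7

Candidate routes:
2 → 6 → 4 → 3 → 5 → 12 → 8 → 10: 3+12+8+6+18+16+9 = 72
2 → 7 → 12 → 8 → 10: 9+24+16+9 = 58
Cheapest is 2 → 7 → 12 → 8 → 10 at 58.
So from 2 the first move is to 7.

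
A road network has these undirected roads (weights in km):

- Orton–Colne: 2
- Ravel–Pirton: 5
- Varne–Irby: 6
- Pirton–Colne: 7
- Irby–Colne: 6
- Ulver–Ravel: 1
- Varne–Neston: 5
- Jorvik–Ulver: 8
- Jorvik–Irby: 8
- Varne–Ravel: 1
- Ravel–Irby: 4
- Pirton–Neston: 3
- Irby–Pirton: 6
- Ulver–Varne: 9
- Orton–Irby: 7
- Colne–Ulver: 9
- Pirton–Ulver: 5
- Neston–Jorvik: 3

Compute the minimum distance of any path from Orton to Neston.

Enumerating some paths:
Orton–Irby–Ravel–Varne–Neston: 7+4+1+5 = 17
Orton–Colne–Irby–Pirton–Neston: 2+6+6+3 = 17
Orton–Irby–Pirton–Neston: 7+6+3 = 16
Orton–Colne–Pirton–Neston: 2+7+3 = 12
Cheapest is Orton–Colne–Pirton–Neston at 12 km.

12 km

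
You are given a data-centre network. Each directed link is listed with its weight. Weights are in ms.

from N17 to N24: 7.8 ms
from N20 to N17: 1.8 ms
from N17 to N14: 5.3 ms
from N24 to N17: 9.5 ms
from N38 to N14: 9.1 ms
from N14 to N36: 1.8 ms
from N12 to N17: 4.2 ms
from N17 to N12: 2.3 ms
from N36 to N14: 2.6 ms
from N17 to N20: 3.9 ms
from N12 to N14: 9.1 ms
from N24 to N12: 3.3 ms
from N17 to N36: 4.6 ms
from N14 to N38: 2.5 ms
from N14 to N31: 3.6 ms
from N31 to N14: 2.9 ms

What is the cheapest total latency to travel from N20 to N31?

Running Dijkstra from N20:
N20: 0
N17: 1.8  (via N20)
N12: 4.1  (via N17)
N36: 6.4  (via N17)
N14: 7.1  (via N17)
N24: 9.6  (via N17)
N38: 9.6  (via N14)
N31: 10.7  (via N14)
Shortest route: N20–N17–N14–N31 = 10.7 ms.

10.7 ms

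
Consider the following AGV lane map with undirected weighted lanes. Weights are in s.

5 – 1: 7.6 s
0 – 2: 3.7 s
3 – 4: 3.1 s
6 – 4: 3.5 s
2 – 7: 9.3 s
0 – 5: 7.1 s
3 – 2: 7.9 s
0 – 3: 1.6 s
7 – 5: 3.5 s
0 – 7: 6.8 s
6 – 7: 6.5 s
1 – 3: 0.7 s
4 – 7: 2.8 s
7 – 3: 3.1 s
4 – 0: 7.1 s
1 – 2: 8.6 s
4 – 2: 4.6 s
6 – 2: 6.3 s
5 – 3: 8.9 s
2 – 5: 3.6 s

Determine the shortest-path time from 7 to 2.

Shortest distances from 7:
7: 0
4: 2.8  (via 7)
3: 3.1  (via 7)
5: 3.5  (via 7)
1: 3.8  (via 3)
0: 4.7  (via 3)
6: 6.3  (via 4)
2: 7.1  (via 5)
Shortest route: 7–5–2 = 7.1 s.

7.1 s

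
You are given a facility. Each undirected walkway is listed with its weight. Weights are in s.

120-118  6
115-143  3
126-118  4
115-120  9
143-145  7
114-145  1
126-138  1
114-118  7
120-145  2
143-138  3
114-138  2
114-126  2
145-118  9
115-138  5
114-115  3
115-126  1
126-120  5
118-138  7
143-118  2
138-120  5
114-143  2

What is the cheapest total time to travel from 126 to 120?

Candidate routes:
126–115–114–145–120: 1+3+1+2 = 7
126–138–120: 1+5 = 6
126–120: 5 = 5
126–138–114–145–120: 1+2+1+2 = 6
The minimum is 5 s via 126–120.

5 s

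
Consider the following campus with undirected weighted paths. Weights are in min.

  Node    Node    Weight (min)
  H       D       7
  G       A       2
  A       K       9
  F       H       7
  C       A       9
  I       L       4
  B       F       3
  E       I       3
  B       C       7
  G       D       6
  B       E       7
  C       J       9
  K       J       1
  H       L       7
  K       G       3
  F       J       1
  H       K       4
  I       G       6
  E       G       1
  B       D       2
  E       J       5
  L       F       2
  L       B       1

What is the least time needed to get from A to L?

Settle nodes by increasing distance from A:
A: 0
G: 2  (via A)
E: 3  (via G)
K: 5  (via G)
I: 6  (via E)
J: 6  (via K)
F: 7  (via J)
D: 8  (via G)
C: 9  (via A)
H: 9  (via K)
L: 9  (via F)
Shortest route: A → G → K → J → F → L = 9 min.

9 min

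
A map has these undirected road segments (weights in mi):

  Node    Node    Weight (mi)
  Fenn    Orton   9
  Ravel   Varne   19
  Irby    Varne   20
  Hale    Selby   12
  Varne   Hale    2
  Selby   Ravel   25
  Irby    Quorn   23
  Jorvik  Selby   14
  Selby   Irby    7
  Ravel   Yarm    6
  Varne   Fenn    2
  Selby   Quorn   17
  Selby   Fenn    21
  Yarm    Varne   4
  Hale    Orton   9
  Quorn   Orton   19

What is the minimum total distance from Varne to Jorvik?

28 mi

Enumerating some paths:
Varne → Fenn → Orton → Hale → Selby → Jorvik: 2+9+9+12+14 = 46
Varne → Hale → Selby → Jorvik: 2+12+14 = 28
Varne → Irby → Selby → Jorvik: 20+7+14 = 41
Varne → Fenn → Selby → Jorvik: 2+21+14 = 37
Cheapest is Varne → Hale → Selby → Jorvik at 28 mi.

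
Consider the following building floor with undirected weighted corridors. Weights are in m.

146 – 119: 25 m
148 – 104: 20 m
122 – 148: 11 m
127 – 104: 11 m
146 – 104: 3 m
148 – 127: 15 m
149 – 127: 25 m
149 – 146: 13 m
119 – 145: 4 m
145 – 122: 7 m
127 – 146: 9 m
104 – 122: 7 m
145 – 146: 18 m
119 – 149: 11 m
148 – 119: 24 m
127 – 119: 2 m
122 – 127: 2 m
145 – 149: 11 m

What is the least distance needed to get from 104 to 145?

14 m

Running Dijkstra from 104:
104: 0
146: 3  (via 104)
122: 7  (via 104)
127: 9  (via 122)
119: 11  (via 127)
145: 14  (via 122)
Shortest route: 104 → 122 → 145 = 14 m.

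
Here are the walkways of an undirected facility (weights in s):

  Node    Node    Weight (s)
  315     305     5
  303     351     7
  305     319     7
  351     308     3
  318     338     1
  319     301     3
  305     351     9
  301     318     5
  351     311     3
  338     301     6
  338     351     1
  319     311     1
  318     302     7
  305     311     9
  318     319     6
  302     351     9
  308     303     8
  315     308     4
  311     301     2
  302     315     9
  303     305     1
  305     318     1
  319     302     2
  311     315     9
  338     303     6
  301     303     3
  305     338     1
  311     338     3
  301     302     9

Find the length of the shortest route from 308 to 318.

Enumerating some paths:
308–351–338–318: 3+1+1 = 5
308–351–338–305–318: 3+1+1+1 = 6
308–351–311–338–318: 3+3+3+1 = 10
The minimum is 5 s via 308–351–338–318.

5 s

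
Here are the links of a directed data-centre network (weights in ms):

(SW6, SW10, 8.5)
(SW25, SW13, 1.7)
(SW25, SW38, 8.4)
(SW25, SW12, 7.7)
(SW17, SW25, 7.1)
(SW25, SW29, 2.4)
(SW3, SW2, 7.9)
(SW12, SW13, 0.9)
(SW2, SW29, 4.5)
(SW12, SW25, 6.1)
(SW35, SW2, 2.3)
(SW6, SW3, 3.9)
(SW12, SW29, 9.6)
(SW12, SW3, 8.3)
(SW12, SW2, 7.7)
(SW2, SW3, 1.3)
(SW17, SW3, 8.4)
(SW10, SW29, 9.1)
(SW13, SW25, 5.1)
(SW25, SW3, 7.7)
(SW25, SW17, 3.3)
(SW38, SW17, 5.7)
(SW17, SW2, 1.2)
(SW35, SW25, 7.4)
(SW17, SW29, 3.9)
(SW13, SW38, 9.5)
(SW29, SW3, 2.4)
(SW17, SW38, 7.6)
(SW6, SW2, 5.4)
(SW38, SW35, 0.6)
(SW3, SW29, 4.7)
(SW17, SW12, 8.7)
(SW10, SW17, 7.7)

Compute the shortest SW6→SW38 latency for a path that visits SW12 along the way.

35.3 ms

Best SW6 to SW12: SW6 → SW10 → SW17 → SW12 costing 24.9
Shortest SW12→SW38: SW12 → SW13 → SW38 = 10.4
Total via SW12: 24.9 + 10.4 = 35.3 ms.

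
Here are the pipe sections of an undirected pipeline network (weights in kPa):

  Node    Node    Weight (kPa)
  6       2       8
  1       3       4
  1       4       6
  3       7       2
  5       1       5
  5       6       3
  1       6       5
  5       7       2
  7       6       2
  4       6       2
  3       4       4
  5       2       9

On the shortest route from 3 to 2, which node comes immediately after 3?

Compare a few routes:
3–7–5–2: 2+2+9 = 13
3–7–5–6–2: 2+2+3+8 = 15
3–7–6–2: 2+2+8 = 12
3–4–6–2: 4+2+8 = 14
The minimum is 12 kPa via 3–7–6–2.
So from 3 the first move is to 7.

7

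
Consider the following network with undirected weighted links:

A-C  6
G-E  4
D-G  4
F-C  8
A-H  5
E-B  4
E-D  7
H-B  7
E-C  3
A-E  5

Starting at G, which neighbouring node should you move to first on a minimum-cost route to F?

E

Compare a few routes:
G - D - E - C - F: 4+7+3+8 = 22
G - E - A - C - F: 4+5+6+8 = 23
G - E - C - F: 4+3+8 = 15
The minimum is 15 via G - E - C - F.
So from G the first move is to E.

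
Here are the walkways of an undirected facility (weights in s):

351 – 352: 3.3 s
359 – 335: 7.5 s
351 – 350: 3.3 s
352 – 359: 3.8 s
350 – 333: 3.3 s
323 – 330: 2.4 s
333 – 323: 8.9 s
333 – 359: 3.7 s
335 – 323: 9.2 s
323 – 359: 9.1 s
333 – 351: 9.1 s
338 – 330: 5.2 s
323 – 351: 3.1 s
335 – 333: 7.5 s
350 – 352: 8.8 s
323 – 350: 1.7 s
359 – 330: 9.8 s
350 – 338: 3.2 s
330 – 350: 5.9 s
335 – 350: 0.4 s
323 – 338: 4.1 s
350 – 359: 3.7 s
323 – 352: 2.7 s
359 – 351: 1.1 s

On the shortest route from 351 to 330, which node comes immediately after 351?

323

Candidate routes:
351–350–323–330: 3.3+1.7+2.4 = 7.4
351–323–330: 3.1+2.4 = 5.5
351–352–323–330: 3.3+2.7+2.4 = 8.4
Cheapest is 351–323–330 at 5.5 s.
So from 351 the first move is to 323.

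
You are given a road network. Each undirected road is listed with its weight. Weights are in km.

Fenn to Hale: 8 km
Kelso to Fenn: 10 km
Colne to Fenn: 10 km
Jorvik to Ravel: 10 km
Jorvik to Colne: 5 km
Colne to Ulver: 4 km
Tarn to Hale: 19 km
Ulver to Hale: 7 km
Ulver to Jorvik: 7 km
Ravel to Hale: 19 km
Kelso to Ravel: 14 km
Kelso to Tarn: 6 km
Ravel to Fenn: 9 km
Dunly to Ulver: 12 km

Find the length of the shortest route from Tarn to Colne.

26 km

Shortest distances from Tarn:
Tarn: 0
Kelso: 6  (via Tarn)
Fenn: 16  (via Kelso)
Hale: 19  (via Tarn)
Ravel: 20  (via Kelso)
Colne: 26  (via Fenn)
Shortest route: Tarn–Kelso–Fenn–Colne = 26 km.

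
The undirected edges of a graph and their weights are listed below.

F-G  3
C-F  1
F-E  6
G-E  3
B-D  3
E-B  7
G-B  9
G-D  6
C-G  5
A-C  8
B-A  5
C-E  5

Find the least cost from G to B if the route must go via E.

10

Shortest G→E: G–E = 3
Best E to B: E–B costing 7
Total via E: 3 + 7 = 10.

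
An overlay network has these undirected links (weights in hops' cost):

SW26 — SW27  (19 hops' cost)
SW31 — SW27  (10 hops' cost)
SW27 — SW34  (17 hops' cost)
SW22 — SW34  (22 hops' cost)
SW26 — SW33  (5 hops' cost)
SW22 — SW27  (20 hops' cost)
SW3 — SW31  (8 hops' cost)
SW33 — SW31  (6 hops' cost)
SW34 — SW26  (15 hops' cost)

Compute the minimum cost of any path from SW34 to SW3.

34 hops' cost

Settle nodes by increasing distance from SW34:
SW34: 0
SW26: 15  (via SW34)
SW27: 17  (via SW34)
SW33: 20  (via SW26)
SW22: 22  (via SW34)
SW31: 26  (via SW33)
SW3: 34  (via SW31)
Shortest route: SW34–SW26–SW33–SW31–SW3 = 34 hops' cost.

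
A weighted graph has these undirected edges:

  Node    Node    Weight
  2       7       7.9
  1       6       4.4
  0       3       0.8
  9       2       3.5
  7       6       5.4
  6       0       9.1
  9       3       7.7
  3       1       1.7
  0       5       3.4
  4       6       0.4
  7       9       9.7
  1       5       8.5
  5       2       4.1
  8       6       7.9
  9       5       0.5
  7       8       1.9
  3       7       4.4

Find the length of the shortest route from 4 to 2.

13.7

Shortest distances from 4:
4: 0
6: 0.4  (via 4)
1: 4.8  (via 6)
7: 5.8  (via 6)
3: 6.5  (via 1)
0: 7.3  (via 3)
8: 7.7  (via 7)
5: 10.7  (via 0)
9: 11.2  (via 5)
2: 13.7  (via 7)
Shortest route: 4–6–7–2 = 13.7.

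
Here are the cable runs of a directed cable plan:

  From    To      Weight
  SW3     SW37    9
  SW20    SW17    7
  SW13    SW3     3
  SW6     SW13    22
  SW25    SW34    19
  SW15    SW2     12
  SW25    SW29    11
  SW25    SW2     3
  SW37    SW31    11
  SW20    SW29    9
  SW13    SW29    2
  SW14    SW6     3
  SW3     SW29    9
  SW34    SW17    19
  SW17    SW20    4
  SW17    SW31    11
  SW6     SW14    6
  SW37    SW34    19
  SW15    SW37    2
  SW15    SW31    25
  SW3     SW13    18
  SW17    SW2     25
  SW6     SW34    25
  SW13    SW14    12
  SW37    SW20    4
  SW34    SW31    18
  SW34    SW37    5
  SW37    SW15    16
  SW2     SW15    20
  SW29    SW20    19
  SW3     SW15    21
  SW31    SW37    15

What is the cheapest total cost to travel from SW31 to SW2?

43

Settle nodes by increasing distance from SW31:
SW31: 0
SW37: 15  (via SW31)
SW20: 19  (via SW37)
SW17: 26  (via SW20)
SW29: 28  (via SW20)
SW15: 31  (via SW37)
SW34: 34  (via SW37)
SW2: 43  (via SW15)
Shortest route: SW31 → SW37 → SW15 → SW2 = 43.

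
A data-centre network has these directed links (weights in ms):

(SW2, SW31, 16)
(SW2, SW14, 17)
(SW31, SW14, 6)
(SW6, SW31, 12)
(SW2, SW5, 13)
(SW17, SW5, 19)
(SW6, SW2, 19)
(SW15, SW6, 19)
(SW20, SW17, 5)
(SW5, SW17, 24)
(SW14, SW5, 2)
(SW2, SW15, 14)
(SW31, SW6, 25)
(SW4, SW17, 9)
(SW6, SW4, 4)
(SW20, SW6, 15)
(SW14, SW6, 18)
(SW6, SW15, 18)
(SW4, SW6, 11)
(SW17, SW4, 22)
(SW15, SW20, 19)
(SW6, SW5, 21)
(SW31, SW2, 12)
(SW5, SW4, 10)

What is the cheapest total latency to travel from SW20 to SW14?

33 ms

Candidate routes:
SW20 - SW6 - SW31 - SW14: 15+12+6 = 33
SW20 - SW6 - SW2 - SW14: 15+19+17 = 51
Cheapest is SW20 - SW6 - SW31 - SW14 at 33 ms.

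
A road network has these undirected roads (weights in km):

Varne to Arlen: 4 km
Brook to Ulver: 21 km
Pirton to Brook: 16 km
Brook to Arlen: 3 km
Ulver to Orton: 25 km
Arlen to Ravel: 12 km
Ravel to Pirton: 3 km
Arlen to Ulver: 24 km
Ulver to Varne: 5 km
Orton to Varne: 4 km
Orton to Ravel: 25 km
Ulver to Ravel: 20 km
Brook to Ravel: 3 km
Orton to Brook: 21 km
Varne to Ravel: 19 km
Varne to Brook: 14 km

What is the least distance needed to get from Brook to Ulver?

12 km

Settle nodes by increasing distance from Brook:
Brook: 0
Arlen: 3  (via Brook)
Ravel: 3  (via Brook)
Pirton: 6  (via Ravel)
Varne: 7  (via Arlen)
Orton: 11  (via Varne)
Ulver: 12  (via Varne)
Shortest route: Brook–Arlen–Varne–Ulver = 12 km.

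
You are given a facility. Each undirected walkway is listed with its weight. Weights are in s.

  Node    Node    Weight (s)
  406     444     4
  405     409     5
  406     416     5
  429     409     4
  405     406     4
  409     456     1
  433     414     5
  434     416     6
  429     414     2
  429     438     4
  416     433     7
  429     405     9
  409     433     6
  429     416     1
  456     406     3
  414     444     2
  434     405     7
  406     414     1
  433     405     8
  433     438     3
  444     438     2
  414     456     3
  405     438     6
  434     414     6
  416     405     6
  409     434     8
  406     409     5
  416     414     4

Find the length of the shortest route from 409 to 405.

Candidate routes:
409 - 456 - 406 - 405: 1+3+4 = 8
409 - 405: 5 = 5
The minimum is 5 s via 409 - 405.

5 s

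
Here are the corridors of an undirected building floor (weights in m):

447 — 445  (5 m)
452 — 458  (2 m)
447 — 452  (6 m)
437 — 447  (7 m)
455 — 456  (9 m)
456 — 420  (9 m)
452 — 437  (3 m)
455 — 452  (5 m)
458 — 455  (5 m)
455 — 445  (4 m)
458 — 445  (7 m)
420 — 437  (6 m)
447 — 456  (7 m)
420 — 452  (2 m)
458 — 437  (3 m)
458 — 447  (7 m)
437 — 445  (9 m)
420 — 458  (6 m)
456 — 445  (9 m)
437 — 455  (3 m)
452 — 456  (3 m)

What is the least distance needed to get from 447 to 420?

8 m

Compare a few routes:
447 - 458 - 452 - 420: 7+2+2 = 11
447 - 456 - 452 - 420: 7+3+2 = 12
447 - 437 - 452 - 420: 7+3+2 = 12
447 - 452 - 420: 6+2 = 8
The minimum is 8 m via 447 - 452 - 420.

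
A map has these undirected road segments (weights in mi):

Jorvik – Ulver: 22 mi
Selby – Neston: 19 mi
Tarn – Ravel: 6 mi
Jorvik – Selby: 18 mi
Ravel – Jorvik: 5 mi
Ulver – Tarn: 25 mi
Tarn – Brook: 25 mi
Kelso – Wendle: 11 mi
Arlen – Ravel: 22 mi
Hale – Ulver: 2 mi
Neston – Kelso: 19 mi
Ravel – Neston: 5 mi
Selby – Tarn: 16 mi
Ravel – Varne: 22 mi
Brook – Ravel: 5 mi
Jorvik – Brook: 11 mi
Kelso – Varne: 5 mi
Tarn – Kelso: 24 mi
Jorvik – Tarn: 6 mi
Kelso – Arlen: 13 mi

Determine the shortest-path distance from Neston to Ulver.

32 mi

Running Dijkstra from Neston:
Neston: 0
Ravel: 5  (via Neston)
Jorvik: 10  (via Ravel)
Brook: 10  (via Ravel)
Tarn: 11  (via Ravel)
Kelso: 19  (via Neston)
Selby: 19  (via Neston)
Varne: 24  (via Kelso)
Arlen: 27  (via Ravel)
Wendle: 30  (via Kelso)
Ulver: 32  (via Jorvik)
Shortest route: Neston–Ravel–Jorvik–Ulver = 32 mi.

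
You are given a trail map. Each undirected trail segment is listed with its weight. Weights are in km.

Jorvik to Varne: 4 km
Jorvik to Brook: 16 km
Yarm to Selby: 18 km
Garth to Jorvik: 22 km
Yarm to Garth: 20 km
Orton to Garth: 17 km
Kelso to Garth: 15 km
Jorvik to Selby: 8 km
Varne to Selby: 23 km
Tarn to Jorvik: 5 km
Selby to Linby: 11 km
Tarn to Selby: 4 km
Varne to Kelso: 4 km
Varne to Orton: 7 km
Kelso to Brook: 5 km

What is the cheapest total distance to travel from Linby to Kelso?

27 km

Compare a few routes:
Linby–Selby–Jorvik–Varne–Kelso: 11+8+4+4 = 27
Linby–Selby–Varne–Kelso: 11+23+4 = 38
Linby–Selby–Jorvik–Brook–Kelso: 11+8+16+5 = 40
Linby–Selby–Tarn–Jorvik–Varne–Kelso: 11+4+5+4+4 = 28
Cheapest is Linby–Selby–Jorvik–Varne–Kelso at 27 km.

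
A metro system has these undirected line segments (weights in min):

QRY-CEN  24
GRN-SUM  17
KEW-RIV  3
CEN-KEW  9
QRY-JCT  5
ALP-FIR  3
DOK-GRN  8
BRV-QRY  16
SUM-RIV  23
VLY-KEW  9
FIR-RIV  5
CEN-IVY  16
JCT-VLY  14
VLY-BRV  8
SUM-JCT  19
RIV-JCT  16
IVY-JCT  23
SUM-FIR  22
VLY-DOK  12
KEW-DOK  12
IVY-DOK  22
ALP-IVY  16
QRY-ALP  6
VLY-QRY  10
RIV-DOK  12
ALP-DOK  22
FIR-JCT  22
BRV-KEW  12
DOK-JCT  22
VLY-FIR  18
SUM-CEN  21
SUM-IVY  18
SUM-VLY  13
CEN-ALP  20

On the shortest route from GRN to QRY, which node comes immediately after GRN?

Compare a few routes:
GRN–DOK–VLY–QRY: 8+12+10 = 30
GRN–DOK–RIV–FIR–ALP–QRY: 8+12+5+3+6 = 34
GRN–DOK–JCT–QRY: 8+22+5 = 35
GRN–DOK–ALP–QRY: 8+22+6 = 36
The minimum is 30 min via GRN–DOK–VLY–QRY.
So from GRN the first move is to DOK.

DOK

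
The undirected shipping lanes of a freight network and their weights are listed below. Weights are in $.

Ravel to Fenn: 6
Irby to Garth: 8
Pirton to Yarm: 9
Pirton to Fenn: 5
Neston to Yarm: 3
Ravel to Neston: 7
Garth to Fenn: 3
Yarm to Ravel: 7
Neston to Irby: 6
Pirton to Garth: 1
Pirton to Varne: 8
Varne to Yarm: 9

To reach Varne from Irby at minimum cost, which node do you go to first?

Garth

Enumerating some paths:
Irby–Garth–Fenn–Pirton–Varne: 8+3+5+8 = 24
Irby–Neston–Yarm–Varne: 6+3+9 = 18
Irby–Neston–Yarm–Pirton–Varne: 6+3+9+8 = 26
Irby–Garth–Pirton–Varne: 8+1+8 = 17
Cheapest is Irby–Garth–Pirton–Varne at $17.
So from Irby the first move is to Garth.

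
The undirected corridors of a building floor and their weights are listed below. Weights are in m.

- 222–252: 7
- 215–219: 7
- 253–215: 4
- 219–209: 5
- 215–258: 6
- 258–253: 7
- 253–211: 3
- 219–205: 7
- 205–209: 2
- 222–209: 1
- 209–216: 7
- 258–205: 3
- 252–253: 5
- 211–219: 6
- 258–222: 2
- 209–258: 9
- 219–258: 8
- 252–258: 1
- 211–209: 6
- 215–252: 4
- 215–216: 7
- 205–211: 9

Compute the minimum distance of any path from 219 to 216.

Enumerating some paths:
219 → 215 → 216: 7+7 = 14
219 → 209 → 216: 5+7 = 12
219 → 205 → 209 → 216: 7+2+7 = 16
Cheapest is 219 → 209 → 216 at 12 m.

12 m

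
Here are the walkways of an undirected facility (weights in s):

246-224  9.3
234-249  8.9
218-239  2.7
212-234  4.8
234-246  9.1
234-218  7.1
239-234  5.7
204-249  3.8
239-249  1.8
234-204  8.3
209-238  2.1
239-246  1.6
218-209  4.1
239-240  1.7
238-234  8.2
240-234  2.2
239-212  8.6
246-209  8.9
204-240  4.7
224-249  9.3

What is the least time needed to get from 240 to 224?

Enumerating some paths:
240 → 234 → 239 → 246 → 224: 2.2+5.7+1.6+9.3 = 18.8
240 → 204 → 249 → 224: 4.7+3.8+9.3 = 17.8
240 → 239 → 246 → 224: 1.7+1.6+9.3 = 12.6
240 → 239 → 249 → 224: 1.7+1.8+9.3 = 12.8
Cheapest is 240 → 239 → 246 → 224 at 12.6 s.

12.6 s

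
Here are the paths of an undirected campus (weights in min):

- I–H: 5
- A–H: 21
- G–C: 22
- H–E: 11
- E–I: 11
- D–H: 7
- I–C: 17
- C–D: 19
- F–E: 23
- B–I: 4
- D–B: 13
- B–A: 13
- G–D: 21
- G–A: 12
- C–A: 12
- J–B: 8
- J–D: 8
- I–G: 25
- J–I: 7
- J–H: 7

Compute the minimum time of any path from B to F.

38 min

Settle nodes by increasing distance from B:
B: 0
I: 4  (via B)
J: 8  (via B)
H: 9  (via I)
A: 13  (via B)
D: 13  (via B)
E: 15  (via I)
C: 21  (via I)
G: 25  (via A)
F: 38  (via E)
Shortest route: B–I–E–F = 38 min.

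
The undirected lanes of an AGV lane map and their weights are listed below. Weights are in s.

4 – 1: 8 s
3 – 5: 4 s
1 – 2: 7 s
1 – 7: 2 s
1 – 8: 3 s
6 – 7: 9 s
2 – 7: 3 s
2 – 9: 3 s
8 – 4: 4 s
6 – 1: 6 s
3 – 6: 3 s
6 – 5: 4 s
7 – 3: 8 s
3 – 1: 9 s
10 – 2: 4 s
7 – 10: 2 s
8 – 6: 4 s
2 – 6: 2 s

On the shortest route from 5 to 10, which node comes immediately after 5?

6

Candidate routes:
5 - 6 - 2 - 7 - 10: 4+2+3+2 = 11
5 - 6 - 2 - 10: 4+2+4 = 10
Cheapest is 5 - 6 - 2 - 10 at 10 s.
So from 5 the first move is to 6.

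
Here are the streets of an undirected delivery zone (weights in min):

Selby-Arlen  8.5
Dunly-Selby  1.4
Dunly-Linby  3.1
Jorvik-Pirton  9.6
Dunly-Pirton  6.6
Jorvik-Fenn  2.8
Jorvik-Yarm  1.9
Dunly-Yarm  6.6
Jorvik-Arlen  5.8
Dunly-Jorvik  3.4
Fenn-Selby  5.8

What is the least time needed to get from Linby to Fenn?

9.3 min

Candidate routes:
Linby–Dunly–Jorvik–Fenn: 3.1+3.4+2.8 = 9.3
Linby–Dunly–Selby–Fenn: 3.1+1.4+5.8 = 10.3
Linby–Dunly–Yarm–Jorvik–Fenn: 3.1+6.6+1.9+2.8 = 14.4
The minimum is 9.3 min via Linby–Dunly–Jorvik–Fenn.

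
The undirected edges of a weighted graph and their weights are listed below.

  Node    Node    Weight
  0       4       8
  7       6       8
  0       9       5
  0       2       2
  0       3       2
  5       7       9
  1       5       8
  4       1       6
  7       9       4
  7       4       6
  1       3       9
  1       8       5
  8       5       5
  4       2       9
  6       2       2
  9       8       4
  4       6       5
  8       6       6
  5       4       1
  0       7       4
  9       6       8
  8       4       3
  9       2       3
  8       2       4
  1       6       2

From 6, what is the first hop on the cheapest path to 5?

4

Candidate routes:
6 → 1 → 4 → 5: 2+6+1 = 9
6 → 4 → 5: 5+1 = 6
Cheapest is 6 → 4 → 5 at 6.
So from 6 the first move is to 4.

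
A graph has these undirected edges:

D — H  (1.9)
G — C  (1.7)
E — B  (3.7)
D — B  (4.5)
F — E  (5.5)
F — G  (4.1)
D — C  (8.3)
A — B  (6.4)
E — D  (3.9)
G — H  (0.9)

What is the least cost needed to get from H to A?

12.8

Shortest distances from H:
H: 0
G: 0.9  (via H)
D: 1.9  (via H)
C: 2.6  (via G)
F: 5  (via G)
E: 5.8  (via D)
B: 6.4  (via D)
A: 12.8  (via B)
Shortest route: H–D–B–A = 12.8.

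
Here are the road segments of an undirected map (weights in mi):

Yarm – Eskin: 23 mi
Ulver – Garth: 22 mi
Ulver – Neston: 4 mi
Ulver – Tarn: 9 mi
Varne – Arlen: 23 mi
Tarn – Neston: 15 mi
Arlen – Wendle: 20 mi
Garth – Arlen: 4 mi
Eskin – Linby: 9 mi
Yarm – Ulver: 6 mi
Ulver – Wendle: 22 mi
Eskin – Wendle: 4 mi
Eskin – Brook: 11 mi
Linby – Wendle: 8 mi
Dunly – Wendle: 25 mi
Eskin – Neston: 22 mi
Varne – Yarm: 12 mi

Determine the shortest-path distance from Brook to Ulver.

37 mi

Enumerating some paths:
Brook–Eskin–Yarm–Ulver: 11+23+6 = 40
Brook–Eskin–Linby–Wendle–Ulver: 11+9+8+22 = 50
Brook–Eskin–Wendle–Ulver: 11+4+22 = 37
The minimum is 37 mi via Brook–Eskin–Wendle–Ulver.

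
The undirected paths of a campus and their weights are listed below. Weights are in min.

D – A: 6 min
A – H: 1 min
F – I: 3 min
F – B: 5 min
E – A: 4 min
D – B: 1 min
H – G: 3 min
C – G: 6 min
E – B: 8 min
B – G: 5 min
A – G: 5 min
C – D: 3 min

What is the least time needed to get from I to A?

Running Dijkstra from I:
I: 0
F: 3  (via I)
B: 8  (via F)
D: 9  (via B)
C: 12  (via D)
G: 13  (via B)
A: 15  (via D)
Shortest route: I → F → B → D → A = 15 min.

15 min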